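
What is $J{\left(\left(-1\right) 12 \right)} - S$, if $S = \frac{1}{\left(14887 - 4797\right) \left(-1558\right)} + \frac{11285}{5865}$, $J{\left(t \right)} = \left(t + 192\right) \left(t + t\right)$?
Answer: $- \frac{79695494554567}{18439818060} \approx -4321.9$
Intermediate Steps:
$J{\left(t \right)} = 2 t \left(192 + t\right)$ ($J{\left(t \right)} = \left(192 + t\right) 2 t = 2 t \left(192 + t\right)$)
$S = \frac{35480535367}{18439818060}$ ($S = \frac{1}{10090} \left(- \frac{1}{1558}\right) + 11285 \cdot \frac{1}{5865} = \frac{1}{10090} \left(- \frac{1}{1558}\right) + \frac{2257}{1173} = - \frac{1}{15720220} + \frac{2257}{1173} = \frac{35480535367}{18439818060} \approx 1.9241$)
$J{\left(\left(-1\right) 12 \right)} - S = 2 \left(\left(-1\right) 12\right) \left(192 - 12\right) - \frac{35480535367}{18439818060} = 2 \left(-12\right) \left(192 - 12\right) - \frac{35480535367}{18439818060} = 2 \left(-12\right) 180 - \frac{35480535367}{18439818060} = -4320 - \frac{35480535367}{18439818060} = - \frac{79695494554567}{18439818060}$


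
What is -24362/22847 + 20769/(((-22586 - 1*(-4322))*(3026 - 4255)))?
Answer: -182122017243/170944726744 ≈ -1.0654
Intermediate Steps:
-24362/22847 + 20769/(((-22586 - 1*(-4322))*(3026 - 4255))) = -24362*1/22847 + 20769/(((-22586 + 4322)*(-1229))) = -24362/22847 + 20769/((-18264*(-1229))) = -24362/22847 + 20769/22446456 = -24362/22847 + 20769*(1/22446456) = -24362/22847 + 6923/7482152 = -182122017243/170944726744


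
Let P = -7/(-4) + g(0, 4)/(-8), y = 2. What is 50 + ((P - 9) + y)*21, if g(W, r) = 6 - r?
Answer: -131/2 ≈ -65.500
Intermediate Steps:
P = 3/2 (P = -7/(-4) + (6 - 1*4)/(-8) = -7*(-¼) + (6 - 4)*(-⅛) = 7/4 + 2*(-⅛) = 7/4 - ¼ = 3/2 ≈ 1.5000)
50 + ((P - 9) + y)*21 = 50 + ((3/2 - 9) + 2)*21 = 50 + (-15/2 + 2)*21 = 50 - 11/2*21 = 50 - 231/2 = -131/2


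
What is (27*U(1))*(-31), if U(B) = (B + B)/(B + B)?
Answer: -837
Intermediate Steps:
U(B) = 1 (U(B) = (2*B)/((2*B)) = (2*B)*(1/(2*B)) = 1)
(27*U(1))*(-31) = (27*1)*(-31) = 27*(-31) = -837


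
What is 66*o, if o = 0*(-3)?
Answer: 0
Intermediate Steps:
o = 0
66*o = 66*0 = 0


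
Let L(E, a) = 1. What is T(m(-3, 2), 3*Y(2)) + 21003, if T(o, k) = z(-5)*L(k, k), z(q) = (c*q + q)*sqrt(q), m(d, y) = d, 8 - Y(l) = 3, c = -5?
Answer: 21003 + 20*I*sqrt(5) ≈ 21003.0 + 44.721*I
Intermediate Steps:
Y(l) = 5 (Y(l) = 8 - 1*3 = 8 - 3 = 5)
z(q) = -4*q**(3/2) (z(q) = (-5*q + q)*sqrt(q) = (-4*q)*sqrt(q) = -4*q**(3/2))
T(o, k) = 20*I*sqrt(5) (T(o, k) = -(-20)*I*sqrt(5)*1 = (20*I*sqrt(5))*1 = 20*I*sqrt(5))
T(m(-3, 2), 3*Y(2)) + 21003 = 20*I*sqrt(5) + 21003 = 21003 + 20*I*sqrt(5)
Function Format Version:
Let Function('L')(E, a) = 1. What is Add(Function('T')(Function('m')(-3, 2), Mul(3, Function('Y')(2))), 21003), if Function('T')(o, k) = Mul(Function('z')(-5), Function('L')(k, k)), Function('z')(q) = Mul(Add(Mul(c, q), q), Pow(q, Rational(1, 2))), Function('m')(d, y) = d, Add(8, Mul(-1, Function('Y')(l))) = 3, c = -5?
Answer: Add(21003, Mul(20, I, Pow(5, Rational(1, 2)))) ≈ Add(21003., Mul(44.721, I))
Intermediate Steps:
Function('Y')(l) = 5 (Function('Y')(l) = Add(8, Mul(-1, 3)) = Add(8, -3) = 5)
Function('z')(q) = Mul(-4, Pow(q, Rational(3, 2))) (Function('z')(q) = Mul(Add(Mul(-5, q), q), Pow(q, Rational(1, 2))) = Mul(Mul(-4, q), Pow(q, Rational(1, 2))) = Mul(-4, Pow(q, Rational(3, 2))))
Function('T')(o, k) = Mul(20, I, Pow(5, Rational(1, 2))) (Function('T')(o, k) = Mul(Mul(-4, Pow(-5, Rational(3, 2))), 1) = Mul(Mul(-4, Mul(-5, I, Pow(5, Rational(1, 2)))), 1) = Mul(Mul(20, I, Pow(5, Rational(1, 2))), 1) = Mul(20, I, Pow(5, Rational(1, 2))))
Add(Function('T')(Function('m')(-3, 2), Mul(3, Function('Y')(2))), 21003) = Add(Mul(20, I, Pow(5, Rational(1, 2))), 21003) = Add(21003, Mul(20, I, Pow(5, Rational(1, 2))))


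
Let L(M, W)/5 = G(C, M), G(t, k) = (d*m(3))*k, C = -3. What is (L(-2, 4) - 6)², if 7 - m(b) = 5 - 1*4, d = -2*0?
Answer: 36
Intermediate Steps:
d = 0
m(b) = 6 (m(b) = 7 - (5 - 1*4) = 7 - (5 - 4) = 7 - 1*1 = 7 - 1 = 6)
G(t, k) = 0 (G(t, k) = (0*6)*k = 0*k = 0)
L(M, W) = 0 (L(M, W) = 5*0 = 0)
(L(-2, 4) - 6)² = (0 - 6)² = (-6)² = 36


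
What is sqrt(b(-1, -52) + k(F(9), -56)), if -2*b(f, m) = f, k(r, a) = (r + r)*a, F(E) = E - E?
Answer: sqrt(2)/2 ≈ 0.70711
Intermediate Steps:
F(E) = 0
k(r, a) = 2*a*r (k(r, a) = (2*r)*a = 2*a*r)
b(f, m) = -f/2
sqrt(b(-1, -52) + k(F(9), -56)) = sqrt(-1/2*(-1) + 2*(-56)*0) = sqrt(1/2 + 0) = sqrt(1/2) = sqrt(2)/2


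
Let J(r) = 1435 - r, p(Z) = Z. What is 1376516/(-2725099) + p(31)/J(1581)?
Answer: -285449405/397864454 ≈ -0.71745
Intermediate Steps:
1376516/(-2725099) + p(31)/J(1581) = 1376516/(-2725099) + 31/(1435 - 1*1581) = 1376516*(-1/2725099) + 31/(1435 - 1581) = -1376516/2725099 + 31/(-146) = -1376516/2725099 + 31*(-1/146) = -1376516/2725099 - 31/146 = -285449405/397864454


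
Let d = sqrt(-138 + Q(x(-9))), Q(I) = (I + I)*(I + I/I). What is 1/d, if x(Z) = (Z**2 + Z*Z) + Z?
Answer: sqrt(46986)/46986 ≈ 0.0046133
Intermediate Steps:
x(Z) = Z + 2*Z**2 (x(Z) = (Z**2 + Z**2) + Z = 2*Z**2 + Z = Z + 2*Z**2)
Q(I) = 2*I*(1 + I) (Q(I) = (2*I)*(I + 1) = (2*I)*(1 + I) = 2*I*(1 + I))
d = sqrt(46986) (d = sqrt(-138 + 2*(-9*(1 + 2*(-9)))*(1 - 9*(1 + 2*(-9)))) = sqrt(-138 + 2*(-9*(1 - 18))*(1 - 9*(1 - 18))) = sqrt(-138 + 2*(-9*(-17))*(1 - 9*(-17))) = sqrt(-138 + 2*153*(1 + 153)) = sqrt(-138 + 2*153*154) = sqrt(-138 + 47124) = sqrt(46986) ≈ 216.76)
1/d = 1/(sqrt(46986)) = sqrt(46986)/46986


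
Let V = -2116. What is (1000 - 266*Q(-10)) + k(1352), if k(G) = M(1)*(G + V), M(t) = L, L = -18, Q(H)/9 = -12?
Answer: 43480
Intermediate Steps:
Q(H) = -108 (Q(H) = 9*(-12) = -108)
M(t) = -18
k(G) = 38088 - 18*G (k(G) = -18*(G - 2116) = -18*(-2116 + G) = 38088 - 18*G)
(1000 - 266*Q(-10)) + k(1352) = (1000 - 266*(-108)) + (38088 - 18*1352) = (1000 + 28728) + (38088 - 24336) = 29728 + 13752 = 43480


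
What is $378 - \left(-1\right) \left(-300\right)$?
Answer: $78$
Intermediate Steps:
$378 - \left(-1\right) \left(-300\right) = 378 - 300 = 78$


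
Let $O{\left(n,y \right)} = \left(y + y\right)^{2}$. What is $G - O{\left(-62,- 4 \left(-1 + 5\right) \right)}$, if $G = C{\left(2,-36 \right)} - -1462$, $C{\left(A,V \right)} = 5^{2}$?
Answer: $463$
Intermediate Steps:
$C{\left(A,V \right)} = 25$
$O{\left(n,y \right)} = 4 y^{2}$ ($O{\left(n,y \right)} = \left(2 y\right)^{2} = 4 y^{2}$)
$G = 1487$ ($G = 25 - -1462 = 25 + 1462 = 1487$)
$G - O{\left(-62,- 4 \left(-1 + 5\right) \right)} = 1487 - 4 \left(- 4 \left(-1 + 5\right)\right)^{2} = 1487 - 4 \left(\left(-4\right) 4\right)^{2} = 1487 - 4 \left(-16\right)^{2} = 1487 - 4 \cdot 256 = 1487 - 1024 = 463$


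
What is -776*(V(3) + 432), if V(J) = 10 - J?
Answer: -340664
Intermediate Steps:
-776*(V(3) + 432) = -776*((10 - 1*3) + 432) = -776*((10 - 3) + 432) = -776*(7 + 432) = -776*439 = -340664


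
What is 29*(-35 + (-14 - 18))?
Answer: -1943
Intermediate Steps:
29*(-35 + (-14 - 18)) = 29*(-35 - 32) = 29*(-67) = -1943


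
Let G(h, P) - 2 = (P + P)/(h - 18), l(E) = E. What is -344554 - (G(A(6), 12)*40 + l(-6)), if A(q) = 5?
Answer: -4479204/13 ≈ -3.4455e+5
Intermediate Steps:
G(h, P) = 2 + 2*P/(-18 + h) (G(h, P) = 2 + (P + P)/(h - 18) = 2 + (2*P)/(-18 + h) = 2 + 2*P/(-18 + h))
-344554 - (G(A(6), 12)*40 + l(-6)) = -344554 - ((2*(-18 + 12 + 5)/(-18 + 5))*40 - 6) = -344554 - ((2*(-1)/(-13))*40 - 6) = -344554 - ((2*(-1/13)*(-1))*40 - 6) = -344554 - ((2/13)*40 - 6) = -344554 - (80/13 - 6) = -344554 - 1*2/13 = -344554 - 2/13 = -4479204/13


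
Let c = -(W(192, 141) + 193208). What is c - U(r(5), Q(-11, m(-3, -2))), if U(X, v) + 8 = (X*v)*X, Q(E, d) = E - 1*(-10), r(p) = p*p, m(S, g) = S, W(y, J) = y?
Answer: -192767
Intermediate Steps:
r(p) = p²
Q(E, d) = 10 + E (Q(E, d) = E + 10 = 10 + E)
c = -193400 (c = -(192 + 193208) = -1*193400 = -193400)
U(X, v) = -8 + v*X² (U(X, v) = -8 + (X*v)*X = -8 + v*X²)
c - U(r(5), Q(-11, m(-3, -2))) = -193400 - (-8 + (10 - 11)*(5²)²) = -193400 - (-8 - 1*25²) = -193400 - (-8 - 1*625) = -193400 - (-8 - 625) = -193400 - 1*(-633) = -193400 + 633 = -192767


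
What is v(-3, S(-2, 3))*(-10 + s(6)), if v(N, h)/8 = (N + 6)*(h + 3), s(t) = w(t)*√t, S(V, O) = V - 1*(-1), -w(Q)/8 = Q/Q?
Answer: -480 - 384*√6 ≈ -1420.6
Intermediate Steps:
w(Q) = -8 (w(Q) = -8*Q/Q = -8*1 = -8)
S(V, O) = 1 + V (S(V, O) = V + 1 = 1 + V)
s(t) = -8*√t
v(N, h) = 8*(3 + h)*(6 + N) (v(N, h) = 8*((N + 6)*(h + 3)) = 8*((6 + N)*(3 + h)) = 8*((3 + h)*(6 + N)) = 8*(3 + h)*(6 + N))
v(-3, S(-2, 3))*(-10 + s(6)) = (144 + 24*(-3) + 48*(1 - 2) + 8*(-3)*(1 - 2))*(-10 - 8*√6) = (144 - 72 + 48*(-1) + 8*(-3)*(-1))*(-10 - 8*√6) = (144 - 72 - 48 + 24)*(-10 - 8*√6) = 48*(-10 - 8*√6) = -480 - 384*√6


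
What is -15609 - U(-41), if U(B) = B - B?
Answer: -15609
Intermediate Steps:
U(B) = 0
-15609 - U(-41) = -15609 - 1*0 = -15609 + 0 = -15609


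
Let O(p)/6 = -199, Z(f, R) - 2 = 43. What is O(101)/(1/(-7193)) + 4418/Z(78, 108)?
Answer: 386484308/45 ≈ 8.5885e+6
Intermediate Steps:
Z(f, R) = 45 (Z(f, R) = 2 + 43 = 45)
O(p) = -1194 (O(p) = 6*(-199) = -1194)
O(101)/(1/(-7193)) + 4418/Z(78, 108) = -1194/(1/(-7193)) + 4418/45 = -1194/(-1/7193) + 4418*(1/45) = -1194*(-7193) + 4418/45 = 8588442 + 4418/45 = 386484308/45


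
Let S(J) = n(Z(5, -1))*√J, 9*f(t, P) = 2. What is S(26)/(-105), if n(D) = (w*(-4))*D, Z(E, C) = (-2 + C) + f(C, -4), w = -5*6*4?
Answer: 800*√26/63 ≈ 64.750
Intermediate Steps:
f(t, P) = 2/9 (f(t, P) = (⅑)*2 = 2/9)
w = -120 (w = -30*4 = -120)
Z(E, C) = -16/9 + C (Z(E, C) = (-2 + C) + 2/9 = -16/9 + C)
n(D) = 480*D (n(D) = (-120*(-4))*D = 480*D)
S(J) = -4000*√J/3 (S(J) = (480*(-16/9 - 1))*√J = (480*(-25/9))*√J = -4000*√J/3)
S(26)/(-105) = -4000*√26/3/(-105) = -4000*√26/3*(-1/105) = 800*√26/63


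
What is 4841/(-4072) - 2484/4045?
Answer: -29696693/16471240 ≈ -1.8029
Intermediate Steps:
4841/(-4072) - 2484/4045 = 4841*(-1/4072) - 2484*1/4045 = -4841/4072 - 2484/4045 = -29696693/16471240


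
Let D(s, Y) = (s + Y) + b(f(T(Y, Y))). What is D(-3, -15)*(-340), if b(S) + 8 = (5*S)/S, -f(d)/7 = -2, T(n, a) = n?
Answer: 7140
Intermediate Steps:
f(d) = 14 (f(d) = -7*(-2) = 14)
b(S) = -3 (b(S) = -8 + (5*S)/S = -8 + 5 = -3)
D(s, Y) = -3 + Y + s (D(s, Y) = (s + Y) - 3 = (Y + s) - 3 = -3 + Y + s)
D(-3, -15)*(-340) = (-3 - 15 - 3)*(-340) = -21*(-340) = 7140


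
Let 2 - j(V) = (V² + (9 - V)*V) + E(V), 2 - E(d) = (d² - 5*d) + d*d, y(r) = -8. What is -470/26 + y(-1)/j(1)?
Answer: -679/39 ≈ -17.410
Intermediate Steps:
E(d) = 2 - 2*d² + 5*d (E(d) = 2 - ((d² - 5*d) + d*d) = 2 - ((d² - 5*d) + d²) = 2 - (-5*d + 2*d²) = 2 + (-2*d² + 5*d) = 2 - 2*d² + 5*d)
j(V) = V² - 5*V - V*(9 - V) (j(V) = 2 - ((V² + (9 - V)*V) + (2 - 2*V² + 5*V)) = 2 - ((V² + V*(9 - V)) + (2 - 2*V² + 5*V)) = 2 - (2 - V² + 5*V + V*(9 - V)) = 2 + (-2 + V² - 5*V - V*(9 - V)) = V² - 5*V - V*(9 - V))
-470/26 + y(-1)/j(1) = -470/26 - 8*1/(2*(-7 + 1)) = -470*1/26 - 8/(2*1*(-6)) = -235/13 - 8/(-12) = -235/13 - 8*(-1/12) = -235/13 + ⅔ = -679/39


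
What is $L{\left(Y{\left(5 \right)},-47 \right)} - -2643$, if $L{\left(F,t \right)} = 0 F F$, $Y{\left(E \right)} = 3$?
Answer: $2643$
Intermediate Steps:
$L{\left(F,t \right)} = 0$ ($L{\left(F,t \right)} = 0 F = 0$)
$L{\left(Y{\left(5 \right)},-47 \right)} - -2643 = 0 - -2643 = 0 + 2643 = 2643$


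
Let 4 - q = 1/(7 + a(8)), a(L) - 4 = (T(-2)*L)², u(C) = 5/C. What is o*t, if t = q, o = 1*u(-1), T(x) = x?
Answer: -5335/267 ≈ -19.981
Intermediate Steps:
o = -5 (o = 1*(5/(-1)) = 1*(5*(-1)) = 1*(-5) = -5)
a(L) = 4 + 4*L² (a(L) = 4 + (-2*L)² = 4 + 4*L²)
q = 1067/267 (q = 4 - 1/(7 + (4 + 4*8²)) = 4 - 1/(7 + (4 + 4*64)) = 4 - 1/(7 + (4 + 256)) = 4 - 1/(7 + 260) = 4 - 1/267 = 1067/267 ≈ 3.9963)
t = 1067/267 ≈ 3.9963
o*t = -5*1067/267 = -5335/267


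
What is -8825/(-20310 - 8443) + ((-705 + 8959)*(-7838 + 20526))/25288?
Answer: 376428933357/90888233 ≈ 4141.7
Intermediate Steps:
-8825/(-20310 - 8443) + ((-705 + 8959)*(-7838 + 20526))/25288 = -8825/(-28753) + (8254*12688)*(1/25288) = -8825*(-1/28753) + 104726752*(1/25288) = 8825/28753 + 13090844/3161 = 376428933357/90888233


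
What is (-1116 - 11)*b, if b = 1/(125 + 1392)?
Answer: -1127/1517 ≈ -0.74291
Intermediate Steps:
b = 1/1517 ≈ 0.00065920
(-1116 - 11)*b = (-1116 - 11)*(1/1517) = -1127*1/1517 = -1127/1517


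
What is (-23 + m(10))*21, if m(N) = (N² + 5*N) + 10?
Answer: 2877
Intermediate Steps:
m(N) = 10 + N² + 5*N
(-23 + m(10))*21 = (-23 + (10 + 10² + 5*10))*21 = (-23 + (10 + 100 + 50))*21 = (-23 + 160)*21 = 137*21 = 2877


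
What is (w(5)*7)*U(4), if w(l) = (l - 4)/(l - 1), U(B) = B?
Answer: 7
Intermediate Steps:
w(l) = (-4 + l)/(-1 + l)
(w(5)*7)*U(4) = (((-4 + 5)/(-1 + 5))*7)*4 = ((1/4)*7)*4 = (7/4)*4 = 7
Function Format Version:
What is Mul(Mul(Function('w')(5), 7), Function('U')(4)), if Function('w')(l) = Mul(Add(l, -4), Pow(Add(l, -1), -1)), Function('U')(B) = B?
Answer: 7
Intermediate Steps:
Function('w')(l) = Mul(Pow(Add(-1, l), -1), Add(-4, l)) (Function('w')(l) = Mul(Add(-4, l), Pow(Add(-1, l), -1)) = Mul(Pow(Add(-1, l), -1), Add(-4, l)))
Mul(Mul(Function('w')(5), 7), Function('U')(4)) = Mul(Mul(Mul(Pow(Add(-1, 5), -1), Add(-4, 5)), 7), 4) = Mul(Mul(Mul(Pow(4, -1), 1), 7), 4) = Mul(Mul(Mul(Rational(1, 4), 1), 7), 4) = Mul(Mul(Rational(1, 4), 7), 4) = Mul(Rational(7, 4), 4) = 7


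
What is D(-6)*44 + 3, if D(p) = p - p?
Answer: 3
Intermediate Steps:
D(p) = 0
D(-6)*44 + 3 = 0*44 + 3 = 0 + 3 = 3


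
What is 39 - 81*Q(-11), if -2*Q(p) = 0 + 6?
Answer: 282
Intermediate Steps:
Q(p) = -3 (Q(p) = -(0 + 6)/2 = -1/2*6 = -3)
39 - 81*Q(-11) = 39 - 81*(-3) = 39 + 243 = 282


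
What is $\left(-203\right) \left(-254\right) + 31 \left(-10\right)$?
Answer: $51252$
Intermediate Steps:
$\left(-203\right) \left(-254\right) + 31 \left(-10\right) = 51562 - 310 = 51252$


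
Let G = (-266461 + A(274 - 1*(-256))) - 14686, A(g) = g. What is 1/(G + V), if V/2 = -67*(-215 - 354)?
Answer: -1/204371 ≈ -4.8931e-6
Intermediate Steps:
V = 76246 (V = 2*(-67*(-215 - 354)) = 2*(-67*(-569)) = 2*38123 = 76246)
G = -280617 (G = (-266461 + (274 - 1*(-256))) - 14686 = (-266461 + (274 + 256)) - 14686 = (-266461 + 530) - 14686 = -265931 - 14686 = -280617)
1/(G + V) = 1/(-280617 + 76246) = 1/(-204371) = -1/204371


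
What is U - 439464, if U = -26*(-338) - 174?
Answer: -430850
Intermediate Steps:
U = 8614 (U = 8788 - 174 = 8614)
U - 439464 = 8614 - 439464 = -430850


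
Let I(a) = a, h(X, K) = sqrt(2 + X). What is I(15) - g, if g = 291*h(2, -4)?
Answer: -567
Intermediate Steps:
g = 582 (g = 291*sqrt(2 + 2) = 291*sqrt(4) = 291*2 = 582)
I(15) - g = 15 - 1*582 = 15 - 582 = -567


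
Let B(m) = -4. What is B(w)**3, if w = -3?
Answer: -64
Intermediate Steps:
B(w)**3 = (-4)**3 = -64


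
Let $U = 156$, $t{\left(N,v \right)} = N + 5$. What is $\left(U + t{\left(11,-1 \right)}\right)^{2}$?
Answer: $29584$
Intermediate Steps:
$t{\left(N,v \right)} = 5 + N$
$\left(U + t{\left(11,-1 \right)}\right)^{2} = \left(156 + \left(5 + 11\right)\right)^{2} = \left(156 + 16\right)^{2} = 172^{2} = 29584$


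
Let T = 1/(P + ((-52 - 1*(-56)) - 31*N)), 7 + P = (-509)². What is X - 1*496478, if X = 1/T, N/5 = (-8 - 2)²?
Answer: -252900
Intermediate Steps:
P = 259074 (P = -7 + (-509)² = -7 + 259081 = 259074)
N = 500 (N = 5*(-8 - 2)² = 5*(-10)² = 5*100 = 500)
T = 1/243578 (T = 1/(259074 + ((-52 - 1*(-56)) - 31*500)) = 1/(259074 + ((-52 + 56) - 15500)) = 1/(259074 + (4 - 15500)) = 1/(259074 - 15496) = 1/243578 ≈ 4.1055e-6)
X = 243578 (X = 1/(1/243578) = 243578)
X - 1*496478 = 243578 - 1*496478 = 243578 - 496478 = -252900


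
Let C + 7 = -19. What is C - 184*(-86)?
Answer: 15798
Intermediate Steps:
C = -26 (C = -7 - 19 = -26)
C - 184*(-86) = -26 - 184*(-86) = -26 + 15824 = 15798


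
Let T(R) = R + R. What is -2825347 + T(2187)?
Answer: -2820973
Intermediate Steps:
T(R) = 2*R
-2825347 + T(2187) = -2825347 + 2*2187 = -2825347 + 4374 = -2820973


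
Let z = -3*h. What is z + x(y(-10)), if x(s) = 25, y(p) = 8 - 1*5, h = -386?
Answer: 1183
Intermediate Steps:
y(p) = 3 (y(p) = 8 - 5 = 3)
z = 1158 (z = -3*(-386) = 1158)
z + x(y(-10)) = 1158 + 25 = 1183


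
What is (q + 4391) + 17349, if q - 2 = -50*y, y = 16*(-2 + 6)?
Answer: 18542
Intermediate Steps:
y = 64 (y = 16*4 = 64)
q = -3198 (q = 2 - 50*64 = 2 - 3200 = -3198)
(q + 4391) + 17349 = (-3198 + 4391) + 17349 = 1193 + 17349 = 18542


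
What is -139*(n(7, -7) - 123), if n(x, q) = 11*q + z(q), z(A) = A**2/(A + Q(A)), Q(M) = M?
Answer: 56573/2 ≈ 28287.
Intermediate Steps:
z(A) = A/2 (z(A) = A**2/(A + A) = A**2/((2*A)) = (1/(2*A))*A**2 = A/2)
n(x, q) = 23*q/2 (n(x, q) = 11*q + q/2 = 23*q/2)
-139*(n(7, -7) - 123) = -139*((23/2)*(-7) - 123) = -139*(-161/2 - 123) = -139*(-407/2) = 56573/2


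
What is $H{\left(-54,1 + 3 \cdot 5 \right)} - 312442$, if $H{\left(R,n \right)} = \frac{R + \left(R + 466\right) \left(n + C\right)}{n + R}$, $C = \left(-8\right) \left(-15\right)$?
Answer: $- \frac{5964387}{19} \approx -3.1392 \cdot 10^{5}$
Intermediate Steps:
$C = 120$
$H{\left(R,n \right)} = \frac{R + \left(120 + n\right) \left(466 + R\right)}{R + n}$ ($H{\left(R,n \right)} = \frac{R + \left(R + 466\right) \left(n + 120\right)}{n + R} = \frac{R + \left(466 + R\right) \left(120 + n\right)}{R + n} = \frac{R + \left(120 + n\right) \left(466 + R\right)}{R + n}$)
$H{\left(-54,1 + 3 \cdot 5 \right)} - 312442 = \frac{55920 + 121 \left(-54\right) + 466 \left(1 + 3 \cdot 5\right) - 54 \left(1 + 3 \cdot 5\right)}{-54 + \left(1 + 3 \cdot 5\right)} - 312442 = \frac{55920 - 6534 + 466 \left(1 + 15\right) - 54 \left(1 + 15\right)}{-54 + \left(1 + 15\right)} - 312442 = \frac{55920 - 6534 + 466 \cdot 16 - 864}{-54 + 16} - 312442 = \frac{55920 - 6534 + 7456 - 864}{-38} - 312442 = \left(- \frac{1}{38}\right) 55978 - 312442 = - \frac{27989}{19} - 312442 = - \frac{5964387}{19}$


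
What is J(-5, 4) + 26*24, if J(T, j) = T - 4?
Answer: 615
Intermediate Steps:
J(T, j) = -4 + T
J(-5, 4) + 26*24 = (-4 - 5) + 26*24 = -9 + 624 = 615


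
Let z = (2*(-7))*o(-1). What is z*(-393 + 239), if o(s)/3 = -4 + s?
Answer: -32340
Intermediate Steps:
o(s) = -12 + 3*s (o(s) = 3*(-4 + s) = -12 + 3*s)
z = 210 (z = (2*(-7))*(-12 + 3*(-1)) = -14*(-12 - 3) = -14*(-15) = 210)
z*(-393 + 239) = 210*(-393 + 239) = 210*(-154) = -32340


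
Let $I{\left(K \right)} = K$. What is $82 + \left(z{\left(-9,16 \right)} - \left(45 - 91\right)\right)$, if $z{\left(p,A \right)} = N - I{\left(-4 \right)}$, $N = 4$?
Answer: $136$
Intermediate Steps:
$z{\left(p,A \right)} = 8$ ($z{\left(p,A \right)} = 4 - -4 = 4 + 4 = 8$)
$82 + \left(z{\left(-9,16 \right)} - \left(45 - 91\right)\right) = 82 + \left(8 - \left(45 - 91\right)\right) = 82 + \left(8 - -46\right) = 82 + \left(8 + 46\right) = 82 + 54 = 136$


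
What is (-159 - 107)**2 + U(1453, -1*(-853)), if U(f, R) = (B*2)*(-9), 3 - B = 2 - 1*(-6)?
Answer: 70846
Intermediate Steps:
B = -5 (B = 3 - (2 - 1*(-6)) = 3 - (2 + 6) = 3 - 1*8 = 3 - 8 = -5)
U(f, R) = 90 (U(f, R) = -5*2*(-9) = -10*(-9) = 90)
(-159 - 107)**2 + U(1453, -1*(-853)) = (-159 - 107)**2 + 90 = (-266)**2 + 90 = 70756 + 90 = 70846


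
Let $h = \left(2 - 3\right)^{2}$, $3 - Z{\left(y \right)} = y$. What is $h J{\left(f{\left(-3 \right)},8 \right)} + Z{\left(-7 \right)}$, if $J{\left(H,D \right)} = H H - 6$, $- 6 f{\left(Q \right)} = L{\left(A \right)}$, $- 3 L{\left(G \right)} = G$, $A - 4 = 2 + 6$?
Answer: $\frac{40}{9} \approx 4.4444$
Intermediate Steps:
$Z{\left(y \right)} = 3 - y$
$A = 12$ ($A = 4 + \left(2 + 6\right) = 4 + 8 = 12$)
$L{\left(G \right)} = - \frac{G}{3}$
$f{\left(Q \right)} = \frac{2}{3}$ ($f{\left(Q \right)} = - \frac{\left(- \frac{1}{3}\right) 12}{6} = \left(- \frac{1}{6}\right) \left(-4\right) = \frac{2}{3}$)
$J{\left(H,D \right)} = -6 + H^{2}$ ($J{\left(H,D \right)} = H^{2} - 6 = -6 + H^{2}$)
$h = 1$ ($h = \left(-1\right)^{2} = 1$)
$h J{\left(f{\left(-3 \right)},8 \right)} + Z{\left(-7 \right)} = 1 \left(-6 + \left(\frac{2}{3}\right)^{2}\right) + \left(3 - -7\right) = 1 \left(-6 + \frac{4}{9}\right) + \left(3 + 7\right) = 1 \left(- \frac{50}{9}\right) + 10 = - \frac{50}{9} + 10 = \frac{40}{9}$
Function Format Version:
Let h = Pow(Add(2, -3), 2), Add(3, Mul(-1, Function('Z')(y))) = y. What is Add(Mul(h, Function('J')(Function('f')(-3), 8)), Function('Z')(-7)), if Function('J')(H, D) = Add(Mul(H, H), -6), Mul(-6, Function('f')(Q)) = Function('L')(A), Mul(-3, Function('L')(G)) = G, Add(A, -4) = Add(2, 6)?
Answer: Rational(40, 9) ≈ 4.4444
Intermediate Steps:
Function('Z')(y) = Add(3, Mul(-1, y))
A = 12 (A = Add(4, Add(2, 6)) = Add(4, 8) = 12)
Function('L')(G) = Mul(Rational(-1, 3), G)
Function('f')(Q) = Rational(2, 3) (Function('f')(Q) = Mul(Rational(-1, 6), Mul(Rational(-1, 3), 12)) = Mul(Rational(-1, 6), -4) = Rational(2, 3))
Function('J')(H, D) = Add(-6, Pow(H, 2)) (Function('J')(H, D) = Add(Pow(H, 2), -6) = Add(-6, Pow(H, 2)))
h = 1 (h = Pow(-1, 2) = 1)
Add(Mul(h, Function('J')(Function('f')(-3), 8)), Function('Z')(-7)) = Add(Mul(1, Add(-6, Pow(Rational(2, 3), 2))), Add(3, Mul(-1, -7))) = Add(Mul(1, Add(-6, Rational(4, 9))), Add(3, 7)) = Add(Mul(1, Rational(-50, 9)), 10) = Add(Rational(-50, 9), 10) = Rational(40, 9)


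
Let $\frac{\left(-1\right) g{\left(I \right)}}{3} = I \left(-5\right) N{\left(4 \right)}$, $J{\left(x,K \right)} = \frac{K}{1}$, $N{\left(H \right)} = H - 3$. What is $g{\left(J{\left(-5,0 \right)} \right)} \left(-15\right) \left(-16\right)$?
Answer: $0$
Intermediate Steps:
$N{\left(H \right)} = -3 + H$
$J{\left(x,K \right)} = K$ ($J{\left(x,K \right)} = K 1 = K$)
$g{\left(I \right)} = 15 I$ ($g{\left(I \right)} = - 3 I \left(-5\right) \left(-3 + 4\right) = - 3 - 5 I 1 = - 3 \left(- 5 I\right) = 15 I$)
$g{\left(J{\left(-5,0 \right)} \right)} \left(-15\right) \left(-16\right) = 15 \cdot 0 \left(-15\right) \left(-16\right) = 0 \left(-15\right) \left(-16\right) = 0 \left(-16\right) = 0$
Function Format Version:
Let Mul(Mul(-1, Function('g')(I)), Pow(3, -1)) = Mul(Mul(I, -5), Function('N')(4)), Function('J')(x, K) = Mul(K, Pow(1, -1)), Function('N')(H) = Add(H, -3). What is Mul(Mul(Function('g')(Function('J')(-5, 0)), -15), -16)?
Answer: 0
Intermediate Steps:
Function('N')(H) = Add(-3, H)
Function('J')(x, K) = K (Function('J')(x, K) = Mul(K, 1) = K)
Function('g')(I) = Mul(15, I) (Function('g')(I) = Mul(-3, Mul(Mul(I, -5), Add(-3, 4))) = Mul(-3, Mul(Mul(-5, I), 1)) = Mul(-3, Mul(-5, I)) = Mul(15, I))
Mul(Mul(Function('g')(Function('J')(-5, 0)), -15), -16) = Mul(Mul(Mul(15, 0), -15), -16) = Mul(Mul(0, -15), -16) = Mul(0, -16) = 0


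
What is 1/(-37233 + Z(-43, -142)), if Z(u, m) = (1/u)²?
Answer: -1849/68843816 ≈ -2.6858e-5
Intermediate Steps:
Z(u, m) = u⁻²
1/(-37233 + Z(-43, -142)) = 1/(-37233 + (-43)⁻²) = 1/(-37233 + 1/1849) = 1/(-68843816/1849) = -1849/68843816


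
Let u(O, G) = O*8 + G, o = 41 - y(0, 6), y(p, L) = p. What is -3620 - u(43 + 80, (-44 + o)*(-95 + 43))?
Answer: -4760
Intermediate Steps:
o = 41 (o = 41 - 1*0 = 41 + 0 = 41)
u(O, G) = G + 8*O (u(O, G) = 8*O + G = G + 8*O)
-3620 - u(43 + 80, (-44 + o)*(-95 + 43)) = -3620 - ((-44 + 41)*(-95 + 43) + 8*(43 + 80)) = -3620 - (-3*(-52) + 8*123) = -3620 - (156 + 984) = -3620 - 1*1140 = -3620 - 1140 = -4760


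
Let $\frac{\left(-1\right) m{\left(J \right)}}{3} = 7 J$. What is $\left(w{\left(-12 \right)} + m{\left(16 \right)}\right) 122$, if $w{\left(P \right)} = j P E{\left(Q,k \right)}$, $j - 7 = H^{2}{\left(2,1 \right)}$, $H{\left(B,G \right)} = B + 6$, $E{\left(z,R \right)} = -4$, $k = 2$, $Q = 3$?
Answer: $374784$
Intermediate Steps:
$H{\left(B,G \right)} = 6 + B$
$m{\left(J \right)} = - 21 J$ ($m{\left(J \right)} = - 3 \cdot 7 J = - 21 J$)
$j = 71$ ($j = 7 + \left(6 + 2\right)^{2} = 7 + 8^{2} = 7 + 64 = 71$)
$w{\left(P \right)} = - 284 P$ ($w{\left(P \right)} = 71 P \left(-4\right) = - 284 P$)
$\left(w{\left(-12 \right)} + m{\left(16 \right)}\right) 122 = \left(\left(-284\right) \left(-12\right) - 336\right) 122 = \left(3408 - 336\right) 122 = 3072 \cdot 122 = 374784$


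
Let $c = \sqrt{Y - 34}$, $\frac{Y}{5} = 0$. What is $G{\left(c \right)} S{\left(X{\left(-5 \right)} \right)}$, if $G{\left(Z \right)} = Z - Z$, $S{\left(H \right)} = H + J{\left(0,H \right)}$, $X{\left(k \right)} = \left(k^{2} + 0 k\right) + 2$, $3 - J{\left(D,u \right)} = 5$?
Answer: $0$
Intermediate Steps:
$J{\left(D,u \right)} = -2$ ($J{\left(D,u \right)} = 3 - 5 = -2$)
$Y = 0$ ($Y = 5 \cdot 0 = 0$)
$X{\left(k \right)} = 2 + k^{2}$ ($X{\left(k \right)} = \left(k^{2} + 0\right) + 2 = k^{2} + 2 = 2 + k^{2}$)
$S{\left(H \right)} = -2 + H$ ($S{\left(H \right)} = H - 2 = -2 + H$)
$c = i \sqrt{34}$ ($c = \sqrt{0 - 34} = \sqrt{-34} = i \sqrt{34} \approx 5.8309 i$)
$G{\left(Z \right)} = 0$
$G{\left(c \right)} S{\left(X{\left(-5 \right)} \right)} = 0 \left(-2 + \left(2 + \left(-5\right)^{2}\right)\right) = 0 \left(-2 + \left(2 + 25\right)\right) = 0 \left(-2 + 27\right) = 0 \cdot 25 = 0$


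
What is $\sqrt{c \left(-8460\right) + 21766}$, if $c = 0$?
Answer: $\sqrt{21766} \approx 147.53$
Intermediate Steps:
$\sqrt{c \left(-8460\right) + 21766} = \sqrt{0 \left(-8460\right) + 21766} = \sqrt{0 + 21766} = \sqrt{21766}$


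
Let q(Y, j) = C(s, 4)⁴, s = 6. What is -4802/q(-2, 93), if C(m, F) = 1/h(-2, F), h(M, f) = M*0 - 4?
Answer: -1229312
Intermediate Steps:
h(M, f) = -4 (h(M, f) = 0 - 4 = -4)
C(m, F) = -¼ (C(m, F) = 1/(-4) = -¼)
q(Y, j) = 1/256 (q(Y, j) = (-¼)⁴ = 1/256)
-4802/q(-2, 93) = -4802/1/256 = -4802*256 = -1229312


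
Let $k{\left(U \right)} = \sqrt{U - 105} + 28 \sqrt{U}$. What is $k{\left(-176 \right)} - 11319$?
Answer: $-11319 + i \sqrt{281} + 112 i \sqrt{11} \approx -11319.0 + 388.23 i$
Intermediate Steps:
$k{\left(U \right)} = \sqrt{-105 + U} + 28 \sqrt{U}$
$k{\left(-176 \right)} - 11319 = \left(\sqrt{-105 - 176} + 28 \sqrt{-176}\right) - 11319 = \left(\sqrt{-281} + 28 \cdot 4 i \sqrt{11}\right) - 11319 = \left(i \sqrt{281} + 112 i \sqrt{11}\right) - 11319 = -11319 + i \sqrt{281} + 112 i \sqrt{11}$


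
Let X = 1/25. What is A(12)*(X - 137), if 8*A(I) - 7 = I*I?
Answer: -64628/25 ≈ -2585.1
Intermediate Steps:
X = 1/25 ≈ 0.040000
A(I) = 7/8 + I**2/8 (A(I) = 7/8 + (I*I)/8 = 7/8 + I**2/8)
A(12)*(X - 137) = (7/8 + (1/8)*12**2)*(1/25 - 137) = (7/8 + (1/8)*144)*(-3424/25) = (7/8 + 18)*(-3424/25) = (151/8)*(-3424/25) = -64628/25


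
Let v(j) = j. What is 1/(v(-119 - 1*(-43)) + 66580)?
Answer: 1/66504 ≈ 1.5037e-5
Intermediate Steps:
1/(v(-119 - 1*(-43)) + 66580) = 1/((-119 - 1*(-43)) + 66580) = 1/((-119 + 43) + 66580) = 1/(-76 + 66580) = 1/66504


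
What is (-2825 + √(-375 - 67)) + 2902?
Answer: 77 + I*√442 ≈ 77.0 + 21.024*I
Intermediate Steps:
(-2825 + √(-375 - 67)) + 2902 = (-2825 + √(-442)) + 2902 = (-2825 + I*√442) + 2902 = 77 + I*√442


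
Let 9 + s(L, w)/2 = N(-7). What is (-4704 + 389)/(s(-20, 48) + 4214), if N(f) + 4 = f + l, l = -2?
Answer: -863/834 ≈ -1.0348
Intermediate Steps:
N(f) = -6 + f (N(f) = -4 + (f - 2) = -4 + (-2 + f) = -6 + f)
s(L, w) = -44 (s(L, w) = -18 + 2*(-6 - 7) = -18 + 2*(-13) = -18 - 26 = -44)
(-4704 + 389)/(s(-20, 48) + 4214) = (-4704 + 389)/(-44 + 4214) = -4315/4170 = -4315*1/4170 = -863/834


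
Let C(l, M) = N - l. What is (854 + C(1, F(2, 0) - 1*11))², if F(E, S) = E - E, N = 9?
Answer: 743044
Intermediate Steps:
F(E, S) = 0
C(l, M) = 9 - l
(854 + C(1, F(2, 0) - 1*11))² = (854 + (9 - 1*1))² = (854 + (9 - 1))² = (854 + 8)² = 862² = 743044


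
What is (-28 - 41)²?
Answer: 4761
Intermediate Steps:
(-28 - 41)² = (-69)² = 4761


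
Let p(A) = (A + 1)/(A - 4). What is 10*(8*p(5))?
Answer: 480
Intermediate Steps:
p(A) = (1 + A)/(-4 + A)
10*(8*p(5)) = 10*(8*((1 + 5)/(-4 + 5))) = 10*(8*(6/1)) = 10*(8*(1*6)) = 10*(8*6) = 10*48 = 480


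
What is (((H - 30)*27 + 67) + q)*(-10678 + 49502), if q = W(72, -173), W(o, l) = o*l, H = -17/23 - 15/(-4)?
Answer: -509281838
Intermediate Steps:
H = 277/92 (H = -17*1/23 - 15*(-1/4) = -17/23 + 15/4 = 277/92 ≈ 3.0109)
W(o, l) = l*o
q = -12456 (q = -173*72 = -12456)
(((H - 30)*27 + 67) + q)*(-10678 + 49502) = (((277/92 - 30)*27 + 67) - 12456)*(-10678 + 49502) = ((-2483/92*27 + 67) - 12456)*38824 = ((-67041/92 + 67) - 12456)*38824 = (-60877/92 - 12456)*38824 = -1206829/92*38824 = -509281838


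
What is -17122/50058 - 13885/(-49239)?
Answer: -8223046/136933659 ≈ -0.060051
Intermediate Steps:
-17122/50058 - 13885/(-49239) = -17122*1/50058 - 13885*(-1/49239) = -8561/25029 + 13885/49239 = -8223046/136933659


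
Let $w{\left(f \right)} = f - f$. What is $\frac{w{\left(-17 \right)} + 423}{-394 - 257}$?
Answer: $- \frac{141}{217} \approx -0.64977$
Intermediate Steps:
$w{\left(f \right)} = 0$
$\frac{w{\left(-17 \right)} + 423}{-394 - 257} = \frac{0 + 423}{-394 - 257} = \frac{423}{-651} = 423 \left(- \frac{1}{651}\right) = - \frac{141}{217}$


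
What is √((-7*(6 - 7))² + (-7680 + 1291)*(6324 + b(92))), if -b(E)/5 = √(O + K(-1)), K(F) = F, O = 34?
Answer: √(-40403987 + 31945*√33) ≈ 6342.0*I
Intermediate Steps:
b(E) = -5*√33 (b(E) = -5*√(34 - 1) = -5*√33)
√((-7*(6 - 7))² + (-7680 + 1291)*(6324 + b(92))) = √((-7*(6 - 7))² + (-7680 + 1291)*(6324 - 5*√33)) = √((-7*(-1))² - 6389*(6324 - 5*√33)) = √(7² + (-40404036 + 31945*√33)) = √(49 + (-40404036 + 31945*√33)) = √(-40403987 + 31945*√33)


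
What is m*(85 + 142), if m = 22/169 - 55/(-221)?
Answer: 247203/2873 ≈ 86.043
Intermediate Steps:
m = 1089/2873 (m = 22*(1/169) - 55*(-1/221) = 22/169 + 55/221 = 1089/2873 ≈ 0.37905)
m*(85 + 142) = 1089*(85 + 142)/2873 = (1089/2873)*227 = 247203/2873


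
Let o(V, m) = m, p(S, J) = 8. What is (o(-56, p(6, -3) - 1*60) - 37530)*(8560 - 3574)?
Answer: -187383852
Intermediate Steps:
(o(-56, p(6, -3) - 1*60) - 37530)*(8560 - 3574) = ((8 - 1*60) - 37530)*(8560 - 3574) = ((8 - 60) - 37530)*4986 = (-52 - 37530)*4986 = -37582*4986 = -187383852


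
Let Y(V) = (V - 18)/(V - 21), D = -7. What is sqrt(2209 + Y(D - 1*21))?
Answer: sqrt(108287)/7 ≈ 47.010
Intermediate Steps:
Y(V) = (-18 + V)/(-21 + V)
sqrt(2209 + Y(D - 1*21)) = sqrt(2209 + (-18 + (-7 - 1*21))/(-21 + (-7 - 1*21))) = sqrt(2209 + (-18 + (-7 - 21))/(-21 + (-7 - 21))) = sqrt(2209 + (-18 - 28)/(-21 - 28)) = sqrt(2209 - 46/(-49)) = sqrt(2209 - 1/49*(-46)) = sqrt(2209 + 46/49) = sqrt(108287/49) = sqrt(108287)/7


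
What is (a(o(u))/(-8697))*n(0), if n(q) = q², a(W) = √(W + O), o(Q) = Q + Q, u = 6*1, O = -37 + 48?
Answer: 0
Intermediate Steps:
O = 11
u = 6
o(Q) = 2*Q
a(W) = √(11 + W) (a(W) = √(W + 11) = √(11 + W))
(a(o(u))/(-8697))*n(0) = (√(11 + 2*6)/(-8697))*0² = (√(11 + 12)*(-1/8697))*0 = (√23*(-1/8697))*0 = -√23/8697*0 = 0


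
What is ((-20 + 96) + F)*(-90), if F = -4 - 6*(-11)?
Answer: -12420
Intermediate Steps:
F = 62 (F = -4 + 66 = 62)
((-20 + 96) + F)*(-90) = ((-20 + 96) + 62)*(-90) = (76 + 62)*(-90) = 138*(-90) = -12420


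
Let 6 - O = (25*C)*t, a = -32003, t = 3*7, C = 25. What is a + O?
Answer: -45122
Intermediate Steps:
t = 21
O = -13119 (O = 6 - 25*25*21 = 6 - 625*21 = 6 - 1*13125 = 6 - 13125 = -13119)
a + O = -32003 - 13119 = -45122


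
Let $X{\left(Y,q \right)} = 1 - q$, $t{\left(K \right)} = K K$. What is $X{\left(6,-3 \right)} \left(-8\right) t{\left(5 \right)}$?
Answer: $-800$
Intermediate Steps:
$t{\left(K \right)} = K^{2}$
$X{\left(6,-3 \right)} \left(-8\right) t{\left(5 \right)} = \left(1 - -3\right) \left(-8\right) 5^{2} = \left(1 + 3\right) \left(-8\right) 25 = 4 \left(-8\right) 25 = \left(-32\right) 25 = -800$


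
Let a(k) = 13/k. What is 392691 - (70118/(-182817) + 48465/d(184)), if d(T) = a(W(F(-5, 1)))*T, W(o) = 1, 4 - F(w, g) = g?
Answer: 171714400084775/437298264 ≈ 3.9267e+5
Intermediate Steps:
F(w, g) = 4 - g
d(T) = 13*T (d(T) = (13/1)*T = (13*1)*T = 13*T)
392691 - (70118/(-182817) + 48465/d(184)) = 392691 - (70118/(-182817) + 48465/((13*184))) = 392691 - (70118*(-1/182817) + 48465/2392) = 392691 - (-70118/182817 + 48465*(1/2392)) = 392691 - (-70118/182817 + 48465/2392) = 392691 - 1*8692503649/437298264 = 392691 - 8692503649/437298264 = 171714400084775/437298264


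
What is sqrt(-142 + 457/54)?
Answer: I*sqrt(43266)/18 ≈ 11.556*I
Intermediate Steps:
sqrt(-142 + 457/54) = sqrt(-7211/54) = I*sqrt(43266)/18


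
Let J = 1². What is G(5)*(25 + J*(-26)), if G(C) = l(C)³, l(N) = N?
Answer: -125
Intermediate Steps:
J = 1
G(C) = C³
G(5)*(25 + J*(-26)) = 5³*(25 + 1*(-26)) = 125*(25 - 26) = 125*(-1) = -125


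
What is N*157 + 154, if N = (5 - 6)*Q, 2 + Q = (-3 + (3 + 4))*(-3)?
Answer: 2352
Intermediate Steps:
Q = -14 (Q = -2 + (-3 + (3 + 4))*(-3) = -2 + (-3 + 7)*(-3) = -2 + 4*(-3) = -2 - 12 = -14)
N = 14 (N = (5 - 6)*(-14) = -1*(-14) = 14)
N*157 + 154 = 14*157 + 154 = 2198 + 154 = 2352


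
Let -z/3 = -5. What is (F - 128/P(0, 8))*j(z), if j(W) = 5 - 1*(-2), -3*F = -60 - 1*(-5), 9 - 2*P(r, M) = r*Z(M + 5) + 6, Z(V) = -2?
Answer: -469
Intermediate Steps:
P(r, M) = 3/2 + r (P(r, M) = 9/2 - (r*(-2) + 6)/2 = 9/2 - (-2*r + 6)/2 = 9/2 - (6 - 2*r)/2 = 9/2 + (-3 + r) = 3/2 + r)
z = 15 (z = -3*(-5) = 15)
F = 55/3 (F = -(-60 - 1*(-5))/3 = -(-60 + 5)/3 = -⅓*(-55) = 55/3 ≈ 18.333)
j(W) = 7 (j(W) = 5 + 2 = 7)
(F - 128/P(0, 8))*j(z) = (55/3 - 128/(3/2 + 0))*7 = (55/3 - 128/3/2)*7 = (55/3 - 128*⅔)*7 = (55/3 - 256/3)*7 = -67*7 = -469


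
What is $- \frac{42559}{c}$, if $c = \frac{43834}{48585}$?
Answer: $- \frac{2067729015}{43834} \approx -47172.0$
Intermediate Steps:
$c = \frac{43834}{48585}$ ($c = 43834 \cdot \frac{1}{48585} = \frac{43834}{48585} \approx 0.90221$)
$- \frac{42559}{c} = - \frac{42559}{\frac{43834}{48585}} = \left(-42559\right) \frac{48585}{43834} = - \frac{2067729015}{43834}$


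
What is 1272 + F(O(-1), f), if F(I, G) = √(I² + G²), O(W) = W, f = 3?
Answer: 1272 + √10 ≈ 1275.2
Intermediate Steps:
F(I, G) = √(G² + I²)
1272 + F(O(-1), f) = 1272 + √(3² + (-1)²) = 1272 + √(9 + 1) = 1272 + √10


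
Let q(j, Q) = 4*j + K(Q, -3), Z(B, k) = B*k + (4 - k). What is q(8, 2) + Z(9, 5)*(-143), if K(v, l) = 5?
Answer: -6255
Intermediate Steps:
Z(B, k) = 4 - k + B*k
q(j, Q) = 5 + 4*j (q(j, Q) = 4*j + 5 = 5 + 4*j)
q(8, 2) + Z(9, 5)*(-143) = (5 + 4*8) + (4 - 1*5 + 9*5)*(-143) = (5 + 32) + (4 - 5 + 45)*(-143) = 37 + 44*(-143) = 37 - 6292 = -6255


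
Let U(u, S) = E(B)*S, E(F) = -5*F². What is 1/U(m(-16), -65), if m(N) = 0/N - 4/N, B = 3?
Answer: 1/2925 ≈ 0.00034188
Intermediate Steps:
m(N) = -4/N (m(N) = 0 - 4/N = -4/N)
U(u, S) = -45*S (U(u, S) = (-5*3²)*S = (-5*9)*S = -45*S)
1/U(m(-16), -65) = 1/(-45*(-65)) = 1/2925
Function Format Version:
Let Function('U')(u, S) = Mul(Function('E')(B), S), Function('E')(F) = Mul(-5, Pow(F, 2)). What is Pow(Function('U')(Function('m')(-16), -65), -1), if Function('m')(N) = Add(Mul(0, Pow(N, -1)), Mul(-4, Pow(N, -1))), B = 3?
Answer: Rational(1, 2925) ≈ 0.00034188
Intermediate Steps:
Function('m')(N) = Mul(-4, Pow(N, -1)) (Function('m')(N) = Add(0, Mul(-4, Pow(N, -1))) = Mul(-4, Pow(N, -1)))
Function('U')(u, S) = Mul(-45, S) (Function('U')(u, S) = Mul(Mul(-5, Pow(3, 2)), S) = Mul(Mul(-5, 9), S) = Mul(-45, S))
Pow(Function('U')(Function('m')(-16), -65), -1) = Pow(Mul(-45, -65), -1) = Pow(2925, -1) = Rational(1, 2925)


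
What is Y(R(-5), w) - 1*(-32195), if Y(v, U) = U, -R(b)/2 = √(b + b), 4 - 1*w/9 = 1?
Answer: 32222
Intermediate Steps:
w = 27 (w = 36 - 9*1 = 36 - 9 = 27)
R(b) = -2*√2*√b (R(b) = -2*√(b + b) = -2*√2*√b)
Y(R(-5), w) - 1*(-32195) = 27 - 1*(-32195) = 27 + 32195 = 32222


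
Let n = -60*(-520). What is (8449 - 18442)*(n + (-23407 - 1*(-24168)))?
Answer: -319386273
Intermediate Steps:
n = 31200
(8449 - 18442)*(n + (-23407 - 1*(-24168))) = (8449 - 18442)*(31200 + (-23407 - 1*(-24168))) = -9993*(31200 + (-23407 + 24168)) = -9993*(31200 + 761) = -9993*31961 = -319386273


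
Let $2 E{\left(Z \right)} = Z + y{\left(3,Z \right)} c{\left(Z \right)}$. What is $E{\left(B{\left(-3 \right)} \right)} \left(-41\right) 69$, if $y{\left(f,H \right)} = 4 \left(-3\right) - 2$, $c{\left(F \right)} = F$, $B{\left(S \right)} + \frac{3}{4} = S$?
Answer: $- \frac{551655}{8} \approx -68957.0$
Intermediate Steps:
$B{\left(S \right)} = - \frac{3}{4} + S$
$y{\left(f,H \right)} = -14$ ($y{\left(f,H \right)} = -12 - 2 = -14$)
$E{\left(Z \right)} = - \frac{13 Z}{2}$ ($E{\left(Z \right)} = \frac{Z - 14 Z}{2} = \frac{\left(-13\right) Z}{2} = - \frac{13 Z}{2}$)
$E{\left(B{\left(-3 \right)} \right)} \left(-41\right) 69 = - \frac{13 \left(- \frac{3}{4} - 3\right)}{2} \left(-41\right) 69 = \left(- \frac{13}{2}\right) \left(- \frac{15}{4}\right) \left(-41\right) 69 = \frac{195}{8} \left(-41\right) 69 = \left(- \frac{7995}{8}\right) 69 = - \frac{551655}{8}$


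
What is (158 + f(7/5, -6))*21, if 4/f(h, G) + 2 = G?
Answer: 6615/2 ≈ 3307.5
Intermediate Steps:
f(h, G) = 4/(-2 + G)
(158 + f(7/5, -6))*21 = (158 + 4/(-2 - 6))*21 = (158 + 4/(-8))*21 = (158 + 4*(-1/8))*21 = (158 - 1/2)*21 = (315/2)*21 = 6615/2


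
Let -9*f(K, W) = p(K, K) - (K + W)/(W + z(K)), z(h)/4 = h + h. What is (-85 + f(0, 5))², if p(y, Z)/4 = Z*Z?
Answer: 583696/81 ≈ 7206.1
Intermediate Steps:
p(y, Z) = 4*Z² (p(y, Z) = 4*(Z*Z) = 4*Z²)
z(h) = 8*h (z(h) = 4*(h + h) = 4*(2*h) = 8*h)
f(K, W) = -4*K²/9 + (K + W)/(9*(W + 8*K)) (f(K, W) = -(4*K² - (K + W)/(W + 8*K))/9 = -4*K²/9 + (K + W)/(9*(W + 8*K)))
(-85 + f(0, 5))² = (-85 + (0 + 5 - 32*0³ - 4*5*0²)/(9*(5 + 8*0)))² = (-85 + (0 + 5 - 32*0 - 4*5*0)/(9*(5 + 0)))² = (-85 + (⅑)*(0 + 5 + 0 + 0)/5)² = (-85 + (⅑)*(⅕)*5)² = (-85 + ⅑)² = (-764/9)² = 583696/81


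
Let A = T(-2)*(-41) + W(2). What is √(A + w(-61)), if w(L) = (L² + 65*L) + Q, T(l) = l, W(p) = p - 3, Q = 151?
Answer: 2*I*√3 ≈ 3.4641*I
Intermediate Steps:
W(p) = -3 + p
w(L) = 151 + L² + 65*L (w(L) = (L² + 65*L) + 151 = 151 + L² + 65*L)
A = 81 (A = -2*(-41) + (-3 + 2) = 82 - 1 = 81)
√(A + w(-61)) = √(81 + (151 + (-61)² + 65*(-61))) = √(81 + (151 + 3721 - 3965)) = √(81 - 93) = √(-12) = 2*I*√3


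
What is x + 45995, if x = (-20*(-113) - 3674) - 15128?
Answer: 29453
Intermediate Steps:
x = -16542 (x = (2260 - 3674) - 15128 = -1414 - 15128 = -16542)
x + 45995 = -16542 + 45995 = 29453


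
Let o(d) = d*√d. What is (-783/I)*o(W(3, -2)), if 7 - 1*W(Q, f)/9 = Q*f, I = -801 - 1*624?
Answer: 91611*√13/475 ≈ 695.39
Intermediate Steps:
I = -1425 (I = -801 - 624 = -1425)
W(Q, f) = 63 - 9*Q*f
o(d) = d^(3/2)
(-783/I)*o(W(3, -2)) = (-783/(-1425))*(63 - 9*3*(-2))^(3/2) = (-783*(-1/1425))*(63 + 54)^(3/2) = 261*117^(3/2)/475 = 261*(351*√13)/475 = 91611*√13/475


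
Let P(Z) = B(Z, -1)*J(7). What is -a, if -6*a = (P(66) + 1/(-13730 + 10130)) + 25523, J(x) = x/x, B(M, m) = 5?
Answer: 91900799/21600 ≈ 4254.7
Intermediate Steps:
J(x) = 1
P(Z) = 5 (P(Z) = 5*1 = 5)
a = -91900799/21600 (a = -((5 + 1/(-13730 + 10130)) + 25523)/6 = -((5 + 1/(-3600)) + 25523)/6 = -((5 - 1/3600) + 25523)/6 = -(17999/3600 + 25523)/6 = -1/6*91900799/3600 = -91900799/21600 ≈ -4254.7)
-a = -1*(-91900799/21600) = 91900799/21600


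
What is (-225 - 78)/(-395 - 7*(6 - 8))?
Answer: 101/127 ≈ 0.79528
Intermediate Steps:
(-225 - 78)/(-395 - 7*(6 - 8)) = -303/(-395 - 7*(-2)) = -303/(-395 + 14) = -303/(-381) = -303*(-1/381) = 101/127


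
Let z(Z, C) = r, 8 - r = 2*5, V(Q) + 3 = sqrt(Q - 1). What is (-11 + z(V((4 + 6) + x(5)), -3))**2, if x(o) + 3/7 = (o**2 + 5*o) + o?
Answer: 169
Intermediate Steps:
x(o) = -3/7 + o**2 + 6*o (x(o) = -3/7 + ((o**2 + 5*o) + o) = -3/7 + (o**2 + 6*o) = -3/7 + o**2 + 6*o)
V(Q) = -3 + sqrt(-1 + Q) (V(Q) = -3 + sqrt(Q - 1) = -3 + sqrt(-1 + Q))
r = -2 (r = 8 - 2*5 = 8 - 1*10 = 8 - 10 = -2)
z(Z, C) = -2
(-11 + z(V((4 + 6) + x(5)), -3))**2 = (-11 - 2)**2 = (-13)**2 = 169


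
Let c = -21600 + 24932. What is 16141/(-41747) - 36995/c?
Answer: -32616573/2838796 ≈ -11.490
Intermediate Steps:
c = 3332
16141/(-41747) - 36995/c = 16141/(-41747) - 36995/3332 = 16141*(-1/41747) - 36995*1/3332 = -16141/41747 - 755/68 = -32616573/2838796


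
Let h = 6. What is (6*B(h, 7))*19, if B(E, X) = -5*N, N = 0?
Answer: 0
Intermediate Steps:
B(E, X) = 0 (B(E, X) = -5*0 = 0)
(6*B(h, 7))*19 = (6*0)*19 = 0*19 = 0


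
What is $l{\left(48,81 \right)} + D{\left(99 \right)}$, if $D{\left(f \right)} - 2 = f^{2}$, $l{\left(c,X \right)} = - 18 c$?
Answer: $8939$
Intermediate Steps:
$D{\left(f \right)} = 2 + f^{2}$
$l{\left(48,81 \right)} + D{\left(99 \right)} = \left(-18\right) 48 + \left(2 + 99^{2}\right) = -864 + \left(2 + 9801\right) = -864 + 9803 = 8939$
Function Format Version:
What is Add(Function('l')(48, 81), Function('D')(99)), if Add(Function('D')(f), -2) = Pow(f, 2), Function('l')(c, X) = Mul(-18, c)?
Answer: 8939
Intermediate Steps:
Function('D')(f) = Add(2, Pow(f, 2))
Add(Function('l')(48, 81), Function('D')(99)) = Add(Mul(-18, 48), Add(2, Pow(99, 2))) = Add(-864, Add(2, 9801)) = Add(-864, 9803) = 8939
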